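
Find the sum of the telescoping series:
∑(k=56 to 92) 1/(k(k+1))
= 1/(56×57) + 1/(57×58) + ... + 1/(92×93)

Partial fractions: 1/(k(k+1)) = 1/k - 1/(k+1)
The series telescopes:
= (1/56 - 1/57) + (1/57 - 1/58) + ... + (1/92 - 1/93)
= 1/56 - 1/93
= 37/5208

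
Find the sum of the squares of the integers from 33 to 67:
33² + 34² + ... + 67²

Use ∑_{k=1}^{n} k² = n(n+1)(2n+1)/6, then subtract the first 32 terms.
∑_{k=1}^{67} k² = 67×68×135/6 = 102510
∑_{k=1}^{32} k² = 32×33×65/6 = 11440
∑_{k=33}^{67} k² = 102510 - 11440 = 91070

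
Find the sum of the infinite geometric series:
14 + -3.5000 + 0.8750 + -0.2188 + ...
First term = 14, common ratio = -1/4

For |r| < 1, S = a / (1 - r)
S = 14 / (1 - (-1/4))
S = 14 / (5/4)
S = 56/5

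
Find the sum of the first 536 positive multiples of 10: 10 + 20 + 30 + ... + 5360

Factor out 10: = 10(1 + 2 + ... + 536) = 10 × n(n+1)/2
= 10 × 536×537/2
= 10 × 143916
= 1439160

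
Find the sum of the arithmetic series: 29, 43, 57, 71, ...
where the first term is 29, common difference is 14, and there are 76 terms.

Sₙ = n/2 × (first + last)
Last term = a + (n-1)d = 29 + (76-1)×14 = 1079
S_76 = 76/2 × (29 + 1079)
S_76 = 76/2 × 1108 = 42104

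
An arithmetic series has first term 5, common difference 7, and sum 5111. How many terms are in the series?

Using S = n/2 × [2a + (n-1)d]
5111 = n/2 × [2(5) + (n-1)(7)]
5111 = n/2 × [10 + 7n - 7]
10222 = n × [3 + 7n]
7n² + (3)n - 10222 = 0
Discriminant: Δ = (3)² - 4(7)(-10222) = 9 + 286216 = 286225
√Δ = 535
n = [-(3) + √Δ] / (2·7) = (-3 + 535) / 14 = 532 / 14 = 38
(The negative root is discarded since n must be a positive integer.)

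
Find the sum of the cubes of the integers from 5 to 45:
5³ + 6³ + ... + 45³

Use ∑_{k=1}^{n} k³ = [n(n+1)/2]², then subtract the first 4 terms.
∑_{k=1}^{45} k³ = [45×46/2]² = 1035² = 1071225
∑_{k=1}^{4} k³ = [4×5/2]² = 10² = 100
∑_{k=5}^{45} k³ = 1071225 - 100 = 1071125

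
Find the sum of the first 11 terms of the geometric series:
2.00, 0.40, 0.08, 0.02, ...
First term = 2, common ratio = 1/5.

Sₙ = a(1 - rⁿ) / (1 - r)
S_11 = 2(1 - (1/5)^11) / (1 - (1/5))
S_11 = 2(1 - (1/48828125)) / (4/5)
S_11 = 24414062/9765625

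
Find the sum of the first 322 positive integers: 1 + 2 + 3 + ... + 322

Formula: ∑k = n(n+1)/2
= 322×323/2
= 104006/2
= 52003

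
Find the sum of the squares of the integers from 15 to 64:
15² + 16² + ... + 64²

Use ∑_{k=1}^{n} k² = n(n+1)(2n+1)/6, then subtract the first 14 terms.
∑_{k=1}^{64} k² = 64×65×129/6 = 89440
∑_{k=1}^{14} k² = 14×15×29/6 = 1015
∑_{k=15}^{64} k² = 89440 - 1015 = 88425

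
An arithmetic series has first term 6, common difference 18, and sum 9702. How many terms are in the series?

Using S = n/2 × [2a + (n-1)d]
9702 = n/2 × [2(6) + (n-1)(18)]
9702 = n/2 × [12 + 18n - 18]
19404 = n × [-6 + 18n]
18n² + (-6)n - 19404 = 0
Discriminant: Δ = (-6)² - 4(18)(-19404) = 36 + 1397088 = 1397124
√Δ = 1182
n = [-(-6) + √Δ] / (2·18) = (6 + 1182) / 36 = 1188 / 36 = 33
(The negative root is discarded since n must be a positive integer.)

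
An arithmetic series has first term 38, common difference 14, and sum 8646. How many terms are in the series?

Using S = n/2 × [2a + (n-1)d]
8646 = n/2 × [2(38) + (n-1)(14)]
8646 = n/2 × [76 + 14n - 14]
17292 = n × [62 + 14n]
14n² + (62)n - 17292 = 0
Discriminant: Δ = (62)² - 4(14)(-17292) = 3844 + 968352 = 972196
√Δ = 986
n = [-(62) + √Δ] / (2·14) = (-62 + 986) / 28 = 924 / 28 = 33
(The negative root is discarded since n must be a positive integer.)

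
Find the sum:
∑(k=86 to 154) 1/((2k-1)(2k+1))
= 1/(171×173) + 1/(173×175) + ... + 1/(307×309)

Partial fractions: 1/((2k-1)(2k+1)) = (1/2)[1/(2k-1) - 1/(2k+1)]
The series telescopes:
= (1/2)[1/171 - 1/309]
= 23/17613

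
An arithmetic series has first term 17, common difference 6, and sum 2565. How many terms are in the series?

Using S = n/2 × [2a + (n-1)d]
2565 = n/2 × [2(17) + (n-1)(6)]
2565 = n/2 × [34 + 6n - 6]
5130 = n × [28 + 6n]
6n² + (28)n - 5130 = 0
Discriminant: Δ = (28)² - 4(6)(-5130) = 784 + 123120 = 123904
√Δ = 352
n = [-(28) + √Δ] / (2·6) = (-28 + 352) / 12 = 324 / 12 = 27
(The negative root is discarded since n must be a positive integer.)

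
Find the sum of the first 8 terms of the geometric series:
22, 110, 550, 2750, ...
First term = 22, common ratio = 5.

Sₙ = a(1 - rⁿ) / (1 - r)
S_8 = 22(1 - 5^8) / (1 - 5)
S_8 = 22(1 - 390625) / (-4)
S_8 = 2148432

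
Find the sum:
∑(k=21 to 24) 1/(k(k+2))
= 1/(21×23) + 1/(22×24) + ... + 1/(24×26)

Partial fractions: 1/(k(k+2)) = (1/2)[1/k - 1/(k+2)]
Telescoping leaves the first two and last two terms:
= (1/2)[1/21 + 1/22 - 1/25 - 1/26]
= 1097/150150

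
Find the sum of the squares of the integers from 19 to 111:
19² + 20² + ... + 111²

Use ∑_{k=1}^{n} k² = n(n+1)(2n+1)/6, then subtract the first 18 terms.
∑_{k=1}^{111} k² = 111×112×223/6 = 462056
∑_{k=1}^{18} k² = 18×19×37/6 = 2109
∑_{k=19}^{111} k² = 462056 - 2109 = 459947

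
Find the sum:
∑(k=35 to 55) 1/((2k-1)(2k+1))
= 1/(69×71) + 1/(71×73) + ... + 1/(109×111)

Partial fractions: 1/((2k-1)(2k+1)) = (1/2)[1/(2k-1) - 1/(2k+1)]
The series telescopes:
= (1/2)[1/69 - 1/111]
= 7/2553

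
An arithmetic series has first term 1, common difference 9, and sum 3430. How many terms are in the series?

Using S = n/2 × [2a + (n-1)d]
3430 = n/2 × [2(1) + (n-1)(9)]
3430 = n/2 × [2 + 9n - 9]
6860 = n × [-7 + 9n]
9n² + (-7)n - 6860 = 0
Discriminant: Δ = (-7)² - 4(9)(-6860) = 49 + 246960 = 247009
√Δ = 497
n = [-(-7) + √Δ] / (2·9) = (7 + 497) / 18 = 504 / 18 = 28
(The negative root is discarded since n must be a positive integer.)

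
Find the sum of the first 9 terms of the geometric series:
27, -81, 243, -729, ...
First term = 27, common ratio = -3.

Sₙ = a(1 - rⁿ) / (1 - r)
S_9 = 27(1 - (-3)^9) / (1 - (-3))
S_9 = 27(1 - (-19683)) / (4)
S_9 = 132867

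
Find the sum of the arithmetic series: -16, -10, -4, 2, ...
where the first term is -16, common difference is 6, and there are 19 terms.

Sₙ = n/2 × (first + last)
Last term = a + (n-1)d = -16 + (19-1)×6 = 92
S_19 = 19/2 × (-16 + 92)
S_19 = 19/2 × 76 = 722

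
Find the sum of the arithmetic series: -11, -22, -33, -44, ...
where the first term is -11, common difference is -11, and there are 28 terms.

Sₙ = n/2 × (first + last)
Last term = a + (n-1)d = -11 + (28-1)×(-11) = -308
S_28 = 28/2 × (-11 + (-308))
S_28 = 28/2 × (-319) = -4466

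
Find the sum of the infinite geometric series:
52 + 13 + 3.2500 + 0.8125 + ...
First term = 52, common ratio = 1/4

For |r| < 1, S = a / (1 - r)
S = 52 / (1 - (1/4))
S = 52 / (3/4)
S = 208/3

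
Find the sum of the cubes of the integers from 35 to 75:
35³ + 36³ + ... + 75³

Use ∑_{k=1}^{n} k³ = [n(n+1)/2]², then subtract the first 34 terms.
∑_{k=1}^{75} k³ = [75×76/2]² = 2850² = 8122500
∑_{k=1}^{34} k³ = [34×35/2]² = 595² = 354025
∑_{k=35}^{75} k³ = 8122500 - 354025 = 7768475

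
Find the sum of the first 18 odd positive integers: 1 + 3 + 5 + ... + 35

Sum of first n odd numbers = n²
= 18²
= 324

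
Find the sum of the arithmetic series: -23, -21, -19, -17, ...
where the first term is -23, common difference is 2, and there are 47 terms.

Sₙ = n/2 × (first + last)
Last term = a + (n-1)d = -23 + (47-1)×2 = 69
S_47 = 47/2 × (-23 + 69)
S_47 = 47/2 × 46 = 1081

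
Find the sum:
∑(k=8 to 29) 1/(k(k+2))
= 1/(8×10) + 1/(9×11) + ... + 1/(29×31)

Partial fractions: 1/(k(k+2)) = (1/2)[1/k - 1/(k+2)]
Telescoping leaves the first two and last two terms:
= (1/2)[1/8 + 1/9 - 1/30 - 1/31]
= 1903/22320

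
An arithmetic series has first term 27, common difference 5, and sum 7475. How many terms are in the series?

Using S = n/2 × [2a + (n-1)d]
7475 = n/2 × [2(27) + (n-1)(5)]
7475 = n/2 × [54 + 5n - 5]
14950 = n × [49 + 5n]
5n² + (49)n - 14950 = 0
Discriminant: Δ = (49)² - 4(5)(-14950) = 2401 + 299000 = 301401
√Δ = 549
n = [-(49) + √Δ] / (2·5) = (-49 + 549) / 10 = 500 / 10 = 50
(The negative root is discarded since n must be a positive integer.)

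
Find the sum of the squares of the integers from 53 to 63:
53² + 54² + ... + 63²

Use ∑_{k=1}^{n} k² = n(n+1)(2n+1)/6, then subtract the first 52 terms.
∑_{k=1}^{63} k² = 63×64×127/6 = 85344
∑_{k=1}^{52} k² = 52×53×105/6 = 48230
∑_{k=53}^{63} k² = 85344 - 48230 = 37114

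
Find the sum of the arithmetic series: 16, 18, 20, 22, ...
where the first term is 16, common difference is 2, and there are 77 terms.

Sₙ = n/2 × (first + last)
Last term = a + (n-1)d = 16 + (77-1)×2 = 168
S_77 = 77/2 × (16 + 168)
S_77 = 77/2 × 184 = 7084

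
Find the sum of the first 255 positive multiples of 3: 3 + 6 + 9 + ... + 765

Factor out 3: = 3(1 + 2 + ... + 255) = 3 × n(n+1)/2
= 3 × 255×256/2
= 3 × 32640
= 97920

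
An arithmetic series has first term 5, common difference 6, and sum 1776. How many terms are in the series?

Using S = n/2 × [2a + (n-1)d]
1776 = n/2 × [2(5) + (n-1)(6)]
1776 = n/2 × [10 + 6n - 6]
3552 = n × [4 + 6n]
6n² + (4)n - 3552 = 0
Discriminant: Δ = (4)² - 4(6)(-3552) = 16 + 85248 = 85264
√Δ = 292
n = [-(4) + √Δ] / (2·6) = (-4 + 292) / 12 = 288 / 12 = 24
(The negative root is discarded since n must be a positive integer.)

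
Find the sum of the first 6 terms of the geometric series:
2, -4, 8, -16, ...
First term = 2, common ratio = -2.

Sₙ = a(1 - rⁿ) / (1 - r)
S_6 = 2(1 - (-2)^6) / (1 - (-2))
S_6 = 2(1 - 64) / (3)
S_6 = -42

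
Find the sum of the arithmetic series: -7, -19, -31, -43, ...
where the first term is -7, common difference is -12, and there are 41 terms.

Sₙ = n/2 × (first + last)
Last term = a + (n-1)d = -7 + (41-1)×(-12) = -487
S_41 = 41/2 × (-7 + (-487))
S_41 = 41/2 × (-494) = -10127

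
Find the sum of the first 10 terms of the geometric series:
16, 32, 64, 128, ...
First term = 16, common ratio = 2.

Sₙ = a(1 - rⁿ) / (1 - r)
S_10 = 16(1 - 2^10) / (1 - 2)
S_10 = 16(1 - 1024) / (-1)
S_10 = 16368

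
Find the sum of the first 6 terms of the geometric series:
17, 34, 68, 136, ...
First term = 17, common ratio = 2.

Sₙ = a(1 - rⁿ) / (1 - r)
S_6 = 17(1 - 2^6) / (1 - 2)
S_6 = 17(1 - 64) / (-1)
S_6 = 1071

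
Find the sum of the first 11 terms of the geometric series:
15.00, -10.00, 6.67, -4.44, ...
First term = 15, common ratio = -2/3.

Sₙ = a(1 - rⁿ) / (1 - r)
S_11 = 15(1 - (-2/3)^11) / (1 - (-2/3))
S_11 = 15(1 - (-2048/177147)) / (5/3)
S_11 = 179195/19683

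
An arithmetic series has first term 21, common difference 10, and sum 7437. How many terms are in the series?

Using S = n/2 × [2a + (n-1)d]
7437 = n/2 × [2(21) + (n-1)(10)]
7437 = n/2 × [42 + 10n - 10]
14874 = n × [32 + 10n]
10n² + (32)n - 14874 = 0
Discriminant: Δ = (32)² - 4(10)(-14874) = 1024 + 594960 = 595984
√Δ = 772
n = [-(32) + √Δ] / (2·10) = (-32 + 772) / 20 = 740 / 20 = 37
(The negative root is discarded since n must be a positive integer.)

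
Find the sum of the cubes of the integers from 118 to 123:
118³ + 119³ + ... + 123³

Use ∑_{k=1}^{n} k³ = [n(n+1)/2]², then subtract the first 117 terms.
∑_{k=1}^{123} k³ = [123×124/2]² = 7626² = 58155876
∑_{k=1}^{117} k³ = [117×118/2]² = 6903² = 47651409
∑_{k=118}^{123} k³ = 58155876 - 47651409 = 10504467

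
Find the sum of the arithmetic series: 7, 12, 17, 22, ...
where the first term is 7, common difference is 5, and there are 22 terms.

Sₙ = n/2 × (first + last)
Last term = a + (n-1)d = 7 + (22-1)×5 = 112
S_22 = 22/2 × (7 + 112)
S_22 = 22/2 × 119 = 1309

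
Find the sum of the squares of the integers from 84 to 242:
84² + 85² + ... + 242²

Use ∑_{k=1}^{n} k² = n(n+1)(2n+1)/6, then subtract the first 83 terms.
∑_{k=1}^{242} k² = 242×243×485/6 = 4753485
∑_{k=1}^{83} k² = 83×84×167/6 = 194054
∑_{k=84}^{242} k² = 4753485 - 194054 = 4559431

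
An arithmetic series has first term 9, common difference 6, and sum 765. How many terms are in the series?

Using S = n/2 × [2a + (n-1)d]
765 = n/2 × [2(9) + (n-1)(6)]
765 = n/2 × [18 + 6n - 6]
1530 = n × [12 + 6n]
6n² + (12)n - 1530 = 0
Discriminant: Δ = (12)² - 4(6)(-1530) = 144 + 36720 = 36864
√Δ = 192
n = [-(12) + √Δ] / (2·6) = (-12 + 192) / 12 = 180 / 12 = 15
(The negative root is discarded since n must be a positive integer.)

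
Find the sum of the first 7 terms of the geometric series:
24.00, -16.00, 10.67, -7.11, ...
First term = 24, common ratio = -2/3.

Sₙ = a(1 - rⁿ) / (1 - r)
S_7 = 24(1 - (-2/3)^7) / (1 - (-2/3))
S_7 = 24(1 - (-128/2187)) / (5/3)
S_7 = 3704/243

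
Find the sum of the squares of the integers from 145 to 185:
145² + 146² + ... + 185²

Use ∑_{k=1}^{n} k² = n(n+1)(2n+1)/6, then subtract the first 144 terms.
∑_{k=1}^{185} k² = 185×186×371/6 = 2127685
∑_{k=1}^{144} k² = 144×145×289/6 = 1005720
∑_{k=145}^{185} k² = 2127685 - 1005720 = 1121965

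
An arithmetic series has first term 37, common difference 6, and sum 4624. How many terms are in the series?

Using S = n/2 × [2a + (n-1)d]
4624 = n/2 × [2(37) + (n-1)(6)]
4624 = n/2 × [74 + 6n - 6]
9248 = n × [68 + 6n]
6n² + (68)n - 9248 = 0
Discriminant: Δ = (68)² - 4(6)(-9248) = 4624 + 221952 = 226576
√Δ = 476
n = [-(68) + √Δ] / (2·6) = (-68 + 476) / 12 = 408 / 12 = 34
(The negative root is discarded since n must be a positive integer.)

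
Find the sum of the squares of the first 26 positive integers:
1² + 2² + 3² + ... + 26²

Formula: ∑k² = n(n+1)(2n+1)/6
= 26×27×53/6
= 37206/6
= 6201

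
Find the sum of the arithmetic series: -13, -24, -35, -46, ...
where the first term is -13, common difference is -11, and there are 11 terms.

Sₙ = n/2 × (first + last)
Last term = a + (n-1)d = -13 + (11-1)×(-11) = -123
S_11 = 11/2 × (-13 + (-123))
S_11 = 11/2 × (-136) = -748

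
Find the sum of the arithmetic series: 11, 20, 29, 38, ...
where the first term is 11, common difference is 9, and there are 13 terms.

Sₙ = n/2 × (first + last)
Last term = a + (n-1)d = 11 + (13-1)×9 = 119
S_13 = 13/2 × (11 + 119)
S_13 = 13/2 × 130 = 845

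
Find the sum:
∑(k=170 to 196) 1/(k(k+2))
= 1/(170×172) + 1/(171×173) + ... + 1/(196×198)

Partial fractions: 1/(k(k+2)) = (1/2)[1/k - 1/(k+2)]
Telescoping leaves the first two and last two terms:
= (1/2)[1/170 + 1/171 - 1/197 - 1/198]
= 16837/20998230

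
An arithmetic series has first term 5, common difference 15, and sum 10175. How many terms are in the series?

Using S = n/2 × [2a + (n-1)d]
10175 = n/2 × [2(5) + (n-1)(15)]
10175 = n/2 × [10 + 15n - 15]
20350 = n × [-5 + 15n]
15n² + (-5)n - 20350 = 0
Discriminant: Δ = (-5)² - 4(15)(-20350) = 25 + 1221000 = 1221025
√Δ = 1105
n = [-(-5) + √Δ] / (2·15) = (5 + 1105) / 30 = 1110 / 30 = 37
(The negative root is discarded since n must be a positive integer.)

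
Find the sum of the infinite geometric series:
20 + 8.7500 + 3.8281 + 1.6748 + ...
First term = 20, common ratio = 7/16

For |r| < 1, S = a / (1 - r)
S = 20 / (1 - (7/16))
S = 20 / (9/16)
S = 320/9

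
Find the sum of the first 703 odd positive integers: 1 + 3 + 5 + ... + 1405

Sum of first n odd numbers = n²
= 703²
= 494209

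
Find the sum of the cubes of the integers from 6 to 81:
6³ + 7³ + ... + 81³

Use ∑_{k=1}^{n} k³ = [n(n+1)/2]², then subtract the first 5 terms.
∑_{k=1}^{81} k³ = [81×82/2]² = 3321² = 11029041
∑_{k=1}^{5} k³ = [5×6/2]² = 15² = 225
∑_{k=6}^{81} k³ = 11029041 - 225 = 11028816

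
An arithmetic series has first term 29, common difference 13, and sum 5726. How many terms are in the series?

Using S = n/2 × [2a + (n-1)d]
5726 = n/2 × [2(29) + (n-1)(13)]
5726 = n/2 × [58 + 13n - 13]
11452 = n × [45 + 13n]
13n² + (45)n - 11452 = 0
Discriminant: Δ = (45)² - 4(13)(-11452) = 2025 + 595504 = 597529
√Δ = 773
n = [-(45) + √Δ] / (2·13) = (-45 + 773) / 26 = 728 / 26 = 28
(The negative root is discarded since n must be a positive integer.)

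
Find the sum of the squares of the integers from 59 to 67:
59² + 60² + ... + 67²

Use ∑_{k=1}^{n} k² = n(n+1)(2n+1)/6, then subtract the first 58 terms.
∑_{k=1}^{67} k² = 67×68×135/6 = 102510
∑_{k=1}^{58} k² = 58×59×117/6 = 66729
∑_{k=59}^{67} k² = 102510 - 66729 = 35781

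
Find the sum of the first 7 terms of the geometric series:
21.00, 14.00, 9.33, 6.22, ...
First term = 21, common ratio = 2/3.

Sₙ = a(1 - rⁿ) / (1 - r)
S_7 = 21(1 - (2/3)^7) / (1 - (2/3))
S_7 = 21(1 - (128/2187)) / (1/3)
S_7 = 14413/243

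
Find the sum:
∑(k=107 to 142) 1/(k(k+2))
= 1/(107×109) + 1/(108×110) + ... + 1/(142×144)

Partial fractions: 1/(k(k+2)) = (1/2)[1/k - 1/(k+2)]
Telescoping leaves the first two and last two terms:
= (1/2)[1/107 + 1/108 - 1/143 - 1/144]
= 30853/13220064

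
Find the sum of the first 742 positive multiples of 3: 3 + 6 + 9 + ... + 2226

Factor out 3: = 3(1 + 2 + ... + 742) = 3 × n(n+1)/2
= 3 × 742×743/2
= 3 × 275653
= 826959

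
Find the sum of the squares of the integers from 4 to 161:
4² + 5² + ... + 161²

Use ∑_{k=1}^{n} k² = n(n+1)(2n+1)/6, then subtract the first 3 terms.
∑_{k=1}^{161} k² = 161×162×323/6 = 1404081
∑_{k=1}^{3} k² = 3×4×7/6 = 14
∑_{k=4}^{161} k² = 1404081 - 14 = 1404067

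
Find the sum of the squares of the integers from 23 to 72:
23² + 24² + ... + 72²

Use ∑_{k=1}^{n} k² = n(n+1)(2n+1)/6, then subtract the first 22 terms.
∑_{k=1}^{72} k² = 72×73×145/6 = 127020
∑_{k=1}^{22} k² = 22×23×45/6 = 3795
∑_{k=23}^{72} k² = 127020 - 3795 = 123225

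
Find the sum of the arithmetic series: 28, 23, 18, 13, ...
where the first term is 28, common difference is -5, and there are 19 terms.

Sₙ = n/2 × (first + last)
Last term = a + (n-1)d = 28 + (19-1)×(-5) = -62
S_19 = 19/2 × (28 + (-62))
S_19 = 19/2 × (-34) = -323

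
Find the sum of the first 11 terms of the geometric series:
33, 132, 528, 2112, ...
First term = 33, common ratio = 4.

Sₙ = a(1 - rⁿ) / (1 - r)
S_11 = 33(1 - 4^11) / (1 - 4)
S_11 = 33(1 - 4194304) / (-3)
S_11 = 46137333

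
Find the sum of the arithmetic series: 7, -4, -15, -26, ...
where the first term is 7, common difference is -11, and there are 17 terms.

Sₙ = n/2 × (first + last)
Last term = a + (n-1)d = 7 + (17-1)×(-11) = -169
S_17 = 17/2 × (7 + (-169))
S_17 = 17/2 × (-162) = -1377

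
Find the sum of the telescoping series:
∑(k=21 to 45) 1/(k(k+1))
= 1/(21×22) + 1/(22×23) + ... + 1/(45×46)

Partial fractions: 1/(k(k+1)) = 1/k - 1/(k+1)
The series telescopes:
= (1/21 - 1/22) + (1/22 - 1/23) + ... + (1/45 - 1/46)
= 1/21 - 1/46
= 25/966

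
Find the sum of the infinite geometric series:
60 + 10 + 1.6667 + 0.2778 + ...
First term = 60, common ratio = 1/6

For |r| < 1, S = a / (1 - r)
S = 60 / (1 - (1/6))
S = 60 / (5/6)
S = 72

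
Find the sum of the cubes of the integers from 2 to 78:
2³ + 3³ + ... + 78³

Use ∑_{k=1}^{n} k³ = [n(n+1)/2]², then subtract the first 1 terms.
∑_{k=1}^{78} k³ = [78×79/2]² = 3081² = 9492561
∑_{k=1}^{1} k³ = [1×2/2]² = 1² = 1
∑_{k=2}^{78} k³ = 9492561 - 1 = 9492560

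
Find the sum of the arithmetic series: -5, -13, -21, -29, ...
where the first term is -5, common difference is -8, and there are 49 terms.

Sₙ = n/2 × (first + last)
Last term = a + (n-1)d = -5 + (49-1)×(-8) = -389
S_49 = 49/2 × (-5 + (-389))
S_49 = 49/2 × (-394) = -9653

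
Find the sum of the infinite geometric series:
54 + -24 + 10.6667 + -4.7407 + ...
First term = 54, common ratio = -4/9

For |r| < 1, S = a / (1 - r)
S = 54 / (1 - (-4/9))
S = 54 / (13/9)
S = 486/13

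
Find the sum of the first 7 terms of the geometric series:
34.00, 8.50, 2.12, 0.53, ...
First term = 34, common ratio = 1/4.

Sₙ = a(1 - rⁿ) / (1 - r)
S_7 = 34(1 - (1/4)^7) / (1 - (1/4))
S_7 = 34(1 - (1/16384)) / (3/4)
S_7 = 92837/2048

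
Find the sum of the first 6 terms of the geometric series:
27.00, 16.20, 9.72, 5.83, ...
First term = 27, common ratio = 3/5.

Sₙ = a(1 - rⁿ) / (1 - r)
S_6 = 27(1 - (3/5)^6) / (1 - (3/5))
S_6 = 27(1 - (729/15625)) / (2/5)
S_6 = 201096/3125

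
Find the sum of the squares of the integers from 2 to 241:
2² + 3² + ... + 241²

Use ∑_{k=1}^{n} k² = n(n+1)(2n+1)/6, then subtract the first 1 terms.
∑_{k=1}^{241} k² = 241×242×483/6 = 4694921
∑_{k=1}^{1} k² = 1×2×3/6 = 1
∑_{k=2}^{241} k² = 4694921 - 1 = 4694920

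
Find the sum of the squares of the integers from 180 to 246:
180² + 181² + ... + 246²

Use ∑_{k=1}^{n} k² = n(n+1)(2n+1)/6, then subtract the first 179 terms.
∑_{k=1}^{246} k² = 246×247×493/6 = 4992611
∑_{k=1}^{179} k² = 179×180×359/6 = 1927830
∑_{k=180}^{246} k² = 4992611 - 1927830 = 3064781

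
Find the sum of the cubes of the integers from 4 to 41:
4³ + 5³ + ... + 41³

Use ∑_{k=1}^{n} k³ = [n(n+1)/2]², then subtract the first 3 terms.
∑_{k=1}^{41} k³ = [41×42/2]² = 861² = 741321
∑_{k=1}^{3} k³ = [3×4/2]² = 6² = 36
∑_{k=4}^{41} k³ = 741321 - 36 = 741285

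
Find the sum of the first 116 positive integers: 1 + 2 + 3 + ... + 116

Formula: ∑k = n(n+1)/2
= 116×117/2
= 13572/2
= 6786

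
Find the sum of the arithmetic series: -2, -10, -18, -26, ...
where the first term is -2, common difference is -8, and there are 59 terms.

Sₙ = n/2 × (first + last)
Last term = a + (n-1)d = -2 + (59-1)×(-8) = -466
S_59 = 59/2 × (-2 + (-466))
S_59 = 59/2 × (-468) = -13806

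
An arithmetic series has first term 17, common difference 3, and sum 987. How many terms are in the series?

Using S = n/2 × [2a + (n-1)d]
987 = n/2 × [2(17) + (n-1)(3)]
987 = n/2 × [34 + 3n - 3]
1974 = n × [31 + 3n]
3n² + (31)n - 1974 = 0
Discriminant: Δ = (31)² - 4(3)(-1974) = 961 + 23688 = 24649
√Δ = 157
n = [-(31) + √Δ] / (2·3) = (-31 + 157) / 6 = 126 / 6 = 21
(The negative root is discarded since n must be a positive integer.)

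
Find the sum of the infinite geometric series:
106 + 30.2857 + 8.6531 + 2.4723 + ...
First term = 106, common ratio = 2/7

For |r| < 1, S = a / (1 - r)
S = 106 / (1 - (2/7))
S = 106 / (5/7)
S = 742/5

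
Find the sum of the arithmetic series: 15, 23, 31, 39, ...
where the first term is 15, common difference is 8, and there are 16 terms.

Sₙ = n/2 × (first + last)
Last term = a + (n-1)d = 15 + (16-1)×8 = 135
S_16 = 16/2 × (15 + 135)
S_16 = 16/2 × 150 = 1200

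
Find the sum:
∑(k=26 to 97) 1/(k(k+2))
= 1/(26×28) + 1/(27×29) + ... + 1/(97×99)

Partial fractions: 1/(k(k+2)) = (1/2)[1/k - 1/(k+2)]
Telescoping leaves the first two and last two terms:
= (1/2)[1/26 + 1/27 - 1/98 - 1/99]
= 5221/189189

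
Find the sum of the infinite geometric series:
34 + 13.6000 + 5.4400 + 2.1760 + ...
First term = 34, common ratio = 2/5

For |r| < 1, S = a / (1 - r)
S = 34 / (1 - (2/5))
S = 34 / (3/5)
S = 170/3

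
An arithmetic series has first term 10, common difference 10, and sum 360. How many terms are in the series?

Using S = n/2 × [2a + (n-1)d]
360 = n/2 × [2(10) + (n-1)(10)]
360 = n/2 × [20 + 10n - 10]
720 = n × [10 + 10n]
10n² + (10)n - 720 = 0
Discriminant: Δ = (10)² - 4(10)(-720) = 100 + 28800 = 28900
√Δ = 170
n = [-(10) + √Δ] / (2·10) = (-10 + 170) / 20 = 160 / 20 = 8
(The negative root is discarded since n must be a positive integer.)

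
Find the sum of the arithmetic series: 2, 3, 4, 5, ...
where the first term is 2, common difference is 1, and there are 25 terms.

Sₙ = n/2 × (first + last)
Last term = a + (n-1)d = 2 + (25-1)×1 = 26
S_25 = 25/2 × (2 + 26)
S_25 = 25/2 × 28 = 350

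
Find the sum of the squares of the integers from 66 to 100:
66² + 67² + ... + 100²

Use ∑_{k=1}^{n} k² = n(n+1)(2n+1)/6, then subtract the first 65 terms.
∑_{k=1}^{100} k² = 100×101×201/6 = 338350
∑_{k=1}^{65} k² = 65×66×131/6 = 93665
∑_{k=66}^{100} k² = 338350 - 93665 = 244685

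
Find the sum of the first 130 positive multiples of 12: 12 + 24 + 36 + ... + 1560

Factor out 12: = 12(1 + 2 + ... + 130) = 12 × n(n+1)/2
= 12 × 130×131/2
= 12 × 8515
= 102180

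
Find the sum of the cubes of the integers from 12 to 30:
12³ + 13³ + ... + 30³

Use ∑_{k=1}^{n} k³ = [n(n+1)/2]², then subtract the first 11 terms.
∑_{k=1}^{30} k³ = [30×31/2]² = 465² = 216225
∑_{k=1}^{11} k³ = [11×12/2]² = 66² = 4356
∑_{k=12}^{30} k³ = 216225 - 4356 = 211869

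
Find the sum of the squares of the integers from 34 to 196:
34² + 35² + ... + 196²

Use ∑_{k=1}^{n} k² = n(n+1)(2n+1)/6, then subtract the first 33 terms.
∑_{k=1}^{196} k² = 196×197×393/6 = 2529086
∑_{k=1}^{33} k² = 33×34×67/6 = 12529
∑_{k=34}^{196} k² = 2529086 - 12529 = 2516557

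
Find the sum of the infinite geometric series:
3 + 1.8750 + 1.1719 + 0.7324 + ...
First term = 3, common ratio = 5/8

For |r| < 1, S = a / (1 - r)
S = 3 / (1 - (5/8))
S = 3 / (3/8)
S = 8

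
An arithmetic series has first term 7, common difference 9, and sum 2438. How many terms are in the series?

Using S = n/2 × [2a + (n-1)d]
2438 = n/2 × [2(7) + (n-1)(9)]
2438 = n/2 × [14 + 9n - 9]
4876 = n × [5 + 9n]
9n² + (5)n - 4876 = 0
Discriminant: Δ = (5)² - 4(9)(-4876) = 25 + 175536 = 175561
√Δ = 419
n = [-(5) + √Δ] / (2·9) = (-5 + 419) / 18 = 414 / 18 = 23
(The negative root is discarded since n must be a positive integer.)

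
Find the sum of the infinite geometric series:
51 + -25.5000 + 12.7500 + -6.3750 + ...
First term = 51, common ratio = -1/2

For |r| < 1, S = a / (1 - r)
S = 51 / (1 - (-1/2))
S = 51 / (3/2)
S = 34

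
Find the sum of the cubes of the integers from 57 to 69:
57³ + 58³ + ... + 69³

Use ∑_{k=1}^{n} k³ = [n(n+1)/2]², then subtract the first 56 terms.
∑_{k=1}^{69} k³ = [69×70/2]² = 2415² = 5832225
∑_{k=1}^{56} k³ = [56×57/2]² = 1596² = 2547216
∑_{k=57}^{69} k³ = 5832225 - 2547216 = 3285009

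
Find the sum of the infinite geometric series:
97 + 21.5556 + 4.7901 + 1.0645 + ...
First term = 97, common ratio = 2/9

For |r| < 1, S = a / (1 - r)
S = 97 / (1 - (2/9))
S = 97 / (7/9)
S = 873/7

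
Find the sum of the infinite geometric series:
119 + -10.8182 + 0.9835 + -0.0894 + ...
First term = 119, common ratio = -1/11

For |r| < 1, S = a / (1 - r)
S = 119 / (1 - (-1/11))
S = 119 / (12/11)
S = 1309/12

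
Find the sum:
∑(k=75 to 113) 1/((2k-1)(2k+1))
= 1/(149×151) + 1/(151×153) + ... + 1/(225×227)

Partial fractions: 1/((2k-1)(2k+1)) = (1/2)[1/(2k-1) - 1/(2k+1)]
The series telescopes:
= (1/2)[1/149 - 1/227]
= 39/33823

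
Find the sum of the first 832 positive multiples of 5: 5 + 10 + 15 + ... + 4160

Factor out 5: = 5(1 + 2 + ... + 832) = 5 × n(n+1)/2
= 5 × 832×833/2
= 5 × 346528
= 1732640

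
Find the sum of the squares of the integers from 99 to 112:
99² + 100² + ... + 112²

Use ∑_{k=1}^{n} k² = n(n+1)(2n+1)/6, then subtract the first 98 terms.
∑_{k=1}^{112} k² = 112×113×225/6 = 474600
∑_{k=1}^{98} k² = 98×99×197/6 = 318549
∑_{k=99}^{112} k² = 474600 - 318549 = 156051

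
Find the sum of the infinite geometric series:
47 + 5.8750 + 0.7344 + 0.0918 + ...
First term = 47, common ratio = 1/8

For |r| < 1, S = a / (1 - r)
S = 47 / (1 - (1/8))
S = 47 / (7/8)
S = 376/7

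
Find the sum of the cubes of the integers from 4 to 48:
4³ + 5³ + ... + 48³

Use ∑_{k=1}^{n} k³ = [n(n+1)/2]², then subtract the first 3 terms.
∑_{k=1}^{48} k³ = [48×49/2]² = 1176² = 1382976
∑_{k=1}^{3} k³ = [3×4/2]² = 6² = 36
∑_{k=4}^{48} k³ = 1382976 - 36 = 1382940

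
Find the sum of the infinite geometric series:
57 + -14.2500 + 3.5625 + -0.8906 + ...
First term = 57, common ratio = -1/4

For |r| < 1, S = a / (1 - r)
S = 57 / (1 - (-1/4))
S = 57 / (5/4)
S = 228/5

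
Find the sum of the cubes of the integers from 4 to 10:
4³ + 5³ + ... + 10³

Use ∑_{k=1}^{n} k³ = [n(n+1)/2]², then subtract the first 3 terms.
∑_{k=1}^{10} k³ = [10×11/2]² = 55² = 3025
∑_{k=1}^{3} k³ = [3×4/2]² = 6² = 36
∑_{k=4}^{10} k³ = 3025 - 36 = 2989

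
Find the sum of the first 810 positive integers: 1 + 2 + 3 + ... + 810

Formula: ∑k = n(n+1)/2
= 810×811/2
= 656910/2
= 328455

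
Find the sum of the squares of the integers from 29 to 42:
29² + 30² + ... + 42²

Use ∑_{k=1}^{n} k² = n(n+1)(2n+1)/6, then subtract the first 28 terms.
∑_{k=1}^{42} k² = 42×43×85/6 = 25585
∑_{k=1}^{28} k² = 28×29×57/6 = 7714
∑_{k=29}^{42} k² = 25585 - 7714 = 17871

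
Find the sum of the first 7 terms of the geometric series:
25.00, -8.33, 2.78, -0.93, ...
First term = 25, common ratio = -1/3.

Sₙ = a(1 - rⁿ) / (1 - r)
S_7 = 25(1 - (-1/3)^7) / (1 - (-1/3))
S_7 = 25(1 - (-1/2187)) / (4/3)
S_7 = 13675/729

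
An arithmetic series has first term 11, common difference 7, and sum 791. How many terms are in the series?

Using S = n/2 × [2a + (n-1)d]
791 = n/2 × [2(11) + (n-1)(7)]
791 = n/2 × [22 + 7n - 7]
1582 = n × [15 + 7n]
7n² + (15)n - 1582 = 0
Discriminant: Δ = (15)² - 4(7)(-1582) = 225 + 44296 = 44521
√Δ = 211
n = [-(15) + √Δ] / (2·7) = (-15 + 211) / 14 = 196 / 14 = 14
(The negative root is discarded since n must be a positive integer.)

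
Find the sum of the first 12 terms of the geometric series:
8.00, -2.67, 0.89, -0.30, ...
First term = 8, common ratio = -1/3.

Sₙ = a(1 - rⁿ) / (1 - r)
S_12 = 8(1 - (-1/3)^12) / (1 - (-1/3))
S_12 = 8(1 - (1/531441)) / (4/3)
S_12 = 1062880/177147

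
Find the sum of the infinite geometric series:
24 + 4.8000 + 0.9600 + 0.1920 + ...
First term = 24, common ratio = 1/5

For |r| < 1, S = a / (1 - r)
S = 24 / (1 - (1/5))
S = 24 / (4/5)
S = 30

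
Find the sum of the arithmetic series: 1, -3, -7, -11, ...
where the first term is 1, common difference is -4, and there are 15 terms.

Sₙ = n/2 × (first + last)
Last term = a + (n-1)d = 1 + (15-1)×(-4) = -55
S_15 = 15/2 × (1 + (-55))
S_15 = 15/2 × (-54) = -405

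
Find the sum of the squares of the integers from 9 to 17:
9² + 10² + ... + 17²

Use ∑_{k=1}^{n} k² = n(n+1)(2n+1)/6, then subtract the first 8 terms.
∑_{k=1}^{17} k² = 17×18×35/6 = 1785
∑_{k=1}^{8} k² = 8×9×17/6 = 204
∑_{k=9}^{17} k² = 1785 - 204 = 1581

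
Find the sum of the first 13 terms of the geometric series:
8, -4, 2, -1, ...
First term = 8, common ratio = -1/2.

Sₙ = a(1 - rⁿ) / (1 - r)
S_13 = 8(1 - (-1/2)^13) / (1 - (-1/2))
S_13 = 8(1 - (-1/8192)) / (3/2)
S_13 = 2731/512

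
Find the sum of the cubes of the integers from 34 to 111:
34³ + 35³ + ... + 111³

Use ∑_{k=1}^{n} k³ = [n(n+1)/2]², then subtract the first 33 terms.
∑_{k=1}^{111} k³ = [111×112/2]² = 6216² = 38638656
∑_{k=1}^{33} k³ = [33×34/2]² = 561² = 314721
∑_{k=34}^{111} k³ = 38638656 - 314721 = 38323935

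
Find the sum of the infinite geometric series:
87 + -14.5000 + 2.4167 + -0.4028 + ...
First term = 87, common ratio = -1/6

For |r| < 1, S = a / (1 - r)
S = 87 / (1 - (-1/6))
S = 87 / (7/6)
S = 522/7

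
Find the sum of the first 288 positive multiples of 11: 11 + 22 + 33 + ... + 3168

Factor out 11: = 11(1 + 2 + ... + 288) = 11 × n(n+1)/2
= 11 × 288×289/2
= 11 × 41616
= 457776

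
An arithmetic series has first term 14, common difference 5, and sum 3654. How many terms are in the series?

Using S = n/2 × [2a + (n-1)d]
3654 = n/2 × [2(14) + (n-1)(5)]
3654 = n/2 × [28 + 5n - 5]
7308 = n × [23 + 5n]
5n² + (23)n - 7308 = 0
Discriminant: Δ = (23)² - 4(5)(-7308) = 529 + 146160 = 146689
√Δ = 383
n = [-(23) + √Δ] / (2·5) = (-23 + 383) / 10 = 360 / 10 = 36
(The negative root is discarded since n must be a positive integer.)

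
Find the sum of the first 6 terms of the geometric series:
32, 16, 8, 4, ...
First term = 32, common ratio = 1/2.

Sₙ = a(1 - rⁿ) / (1 - r)
S_6 = 32(1 - (1/2)^6) / (1 - (1/2))
S_6 = 32(1 - (1/64)) / (1/2)
S_6 = 63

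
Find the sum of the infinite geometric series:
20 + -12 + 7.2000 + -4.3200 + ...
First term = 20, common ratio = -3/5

For |r| < 1, S = a / (1 - r)
S = 20 / (1 - (-3/5))
S = 20 / (8/5)
S = 25/2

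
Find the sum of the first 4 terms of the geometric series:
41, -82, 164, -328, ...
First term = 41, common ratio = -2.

Sₙ = a(1 - rⁿ) / (1 - r)
S_4 = 41(1 - (-2)^4) / (1 - (-2))
S_4 = 41(1 - 16) / (3)
S_4 = -205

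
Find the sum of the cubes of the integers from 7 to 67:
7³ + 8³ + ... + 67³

Use ∑_{k=1}^{n} k³ = [n(n+1)/2]², then subtract the first 6 terms.
∑_{k=1}^{67} k³ = [67×68/2]² = 2278² = 5189284
∑_{k=1}^{6} k³ = [6×7/2]² = 21² = 441
∑_{k=7}^{67} k³ = 5189284 - 441 = 5188843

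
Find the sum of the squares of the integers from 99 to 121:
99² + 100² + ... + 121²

Use ∑_{k=1}^{n} k² = n(n+1)(2n+1)/6, then subtract the first 98 terms.
∑_{k=1}^{121} k² = 121×122×243/6 = 597861
∑_{k=1}^{98} k² = 98×99×197/6 = 318549
∑_{k=99}^{121} k² = 597861 - 318549 = 279312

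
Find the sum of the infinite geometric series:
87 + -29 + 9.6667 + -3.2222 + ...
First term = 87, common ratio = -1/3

For |r| < 1, S = a / (1 - r)
S = 87 / (1 - (-1/3))
S = 87 / (4/3)
S = 261/4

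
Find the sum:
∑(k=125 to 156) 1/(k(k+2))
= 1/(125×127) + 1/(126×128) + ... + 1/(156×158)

Partial fractions: 1/(k(k+2)) = (1/2)[1/k - 1/(k+2)]
Telescoping leaves the first two and last two terms:
= (1/2)[1/125 + 1/126 - 1/157 - 1/158]
= 158132/97673625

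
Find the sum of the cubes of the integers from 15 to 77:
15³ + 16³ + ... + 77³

Use ∑_{k=1}^{n} k³ = [n(n+1)/2]², then subtract the first 14 terms.
∑_{k=1}^{77} k³ = [77×78/2]² = 3003² = 9018009
∑_{k=1}^{14} k³ = [14×15/2]² = 105² = 11025
∑_{k=15}^{77} k³ = 9018009 - 11025 = 9006984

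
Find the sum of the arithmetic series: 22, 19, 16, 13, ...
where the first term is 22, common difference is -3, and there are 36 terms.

Sₙ = n/2 × (first + last)
Last term = a + (n-1)d = 22 + (36-1)×(-3) = -83
S_36 = 36/2 × (22 + (-83))
S_36 = 36/2 × (-61) = -1098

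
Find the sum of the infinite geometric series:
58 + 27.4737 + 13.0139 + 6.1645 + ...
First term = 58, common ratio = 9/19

For |r| < 1, S = a / (1 - r)
S = 58 / (1 - (9/19))
S = 58 / (10/19)
S = 551/5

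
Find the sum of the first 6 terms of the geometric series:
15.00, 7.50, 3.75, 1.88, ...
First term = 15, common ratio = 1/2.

Sₙ = a(1 - rⁿ) / (1 - r)
S_6 = 15(1 - (1/2)^6) / (1 - (1/2))
S_6 = 15(1 - (1/64)) / (1/2)
S_6 = 945/32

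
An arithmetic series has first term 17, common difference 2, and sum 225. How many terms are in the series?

Using S = n/2 × [2a + (n-1)d]
225 = n/2 × [2(17) + (n-1)(2)]
225 = n/2 × [34 + 2n - 2]
450 = n × [32 + 2n]
2n² + (32)n - 450 = 0
Discriminant: Δ = (32)² - 4(2)(-450) = 1024 + 3600 = 4624
√Δ = 68
n = [-(32) + √Δ] / (2·2) = (-32 + 68) / 4 = 36 / 4 = 9
(The negative root is discarded since n must be a positive integer.)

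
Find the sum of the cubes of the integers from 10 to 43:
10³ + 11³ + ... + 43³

Use ∑_{k=1}^{n} k³ = [n(n+1)/2]², then subtract the first 9 terms.
∑_{k=1}^{43} k³ = [43×44/2]² = 946² = 894916
∑_{k=1}^{9} k³ = [9×10/2]² = 45² = 2025
∑_{k=10}^{43} k³ = 894916 - 2025 = 892891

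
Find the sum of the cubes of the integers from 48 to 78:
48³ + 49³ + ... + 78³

Use ∑_{k=1}^{n} k³ = [n(n+1)/2]², then subtract the first 47 terms.
∑_{k=1}^{78} k³ = [78×79/2]² = 3081² = 9492561
∑_{k=1}^{47} k³ = [47×48/2]² = 1128² = 1272384
∑_{k=48}^{78} k³ = 9492561 - 1272384 = 8220177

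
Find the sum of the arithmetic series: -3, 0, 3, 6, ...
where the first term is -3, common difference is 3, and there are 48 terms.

Sₙ = n/2 × (first + last)
Last term = a + (n-1)d = -3 + (48-1)×3 = 138
S_48 = 48/2 × (-3 + 138)
S_48 = 48/2 × 135 = 3240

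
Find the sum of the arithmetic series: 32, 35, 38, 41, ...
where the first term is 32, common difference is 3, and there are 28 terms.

Sₙ = n/2 × (first + last)
Last term = a + (n-1)d = 32 + (28-1)×3 = 113
S_28 = 28/2 × (32 + 113)
S_28 = 28/2 × 145 = 2030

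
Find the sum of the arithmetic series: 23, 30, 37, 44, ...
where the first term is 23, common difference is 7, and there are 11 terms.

Sₙ = n/2 × (first + last)
Last term = a + (n-1)d = 23 + (11-1)×7 = 93
S_11 = 11/2 × (23 + 93)
S_11 = 11/2 × 116 = 638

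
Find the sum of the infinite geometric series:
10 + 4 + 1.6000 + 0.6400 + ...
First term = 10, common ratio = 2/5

For |r| < 1, S = a / (1 - r)
S = 10 / (1 - (2/5))
S = 10 / (3/5)
S = 50/3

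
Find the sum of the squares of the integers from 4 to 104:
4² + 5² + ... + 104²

Use ∑_{k=1}^{n} k² = n(n+1)(2n+1)/6, then subtract the first 3 terms.
∑_{k=1}^{104} k² = 104×105×209/6 = 380380
∑_{k=1}^{3} k² = 3×4×7/6 = 14
∑_{k=4}^{104} k² = 380380 - 14 = 380366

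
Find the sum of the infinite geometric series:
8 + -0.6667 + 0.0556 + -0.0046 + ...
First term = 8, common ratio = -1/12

For |r| < 1, S = a / (1 - r)
S = 8 / (1 - (-1/12))
S = 8 / (13/12)
S = 96/13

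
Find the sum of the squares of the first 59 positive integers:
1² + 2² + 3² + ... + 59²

Formula: ∑k² = n(n+1)(2n+1)/6
= 59×60×119/6
= 421260/6
= 70210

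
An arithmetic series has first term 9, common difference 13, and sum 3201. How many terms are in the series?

Using S = n/2 × [2a + (n-1)d]
3201 = n/2 × [2(9) + (n-1)(13)]
3201 = n/2 × [18 + 13n - 13]
6402 = n × [5 + 13n]
13n² + (5)n - 6402 = 0
Discriminant: Δ = (5)² - 4(13)(-6402) = 25 + 332904 = 332929
√Δ = 577
n = [-(5) + √Δ] / (2·13) = (-5 + 577) / 26 = 572 / 26 = 22
(The negative root is discarded since n must be a positive integer.)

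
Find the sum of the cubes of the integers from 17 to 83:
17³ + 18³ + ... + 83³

Use ∑_{k=1}^{n} k³ = [n(n+1)/2]², then subtract the first 16 terms.
∑_{k=1}^{83} k³ = [83×84/2]² = 3486² = 12152196
∑_{k=1}^{16} k³ = [16×17/2]² = 136² = 18496
∑_{k=17}^{83} k³ = 12152196 - 18496 = 12133700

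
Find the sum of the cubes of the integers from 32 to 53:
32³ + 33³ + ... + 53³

Use ∑_{k=1}^{n} k³ = [n(n+1)/2]², then subtract the first 31 terms.
∑_{k=1}^{53} k³ = [53×54/2]² = 1431² = 2047761
∑_{k=1}^{31} k³ = [31×32/2]² = 496² = 246016
∑_{k=32}^{53} k³ = 2047761 - 246016 = 1801745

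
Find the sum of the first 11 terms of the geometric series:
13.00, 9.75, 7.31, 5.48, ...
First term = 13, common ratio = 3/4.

Sₙ = a(1 - rⁿ) / (1 - r)
S_11 = 13(1 - (3/4)^11) / (1 - (3/4))
S_11 = 13(1 - (177147/4194304)) / (1/4)
S_11 = 52223041/1048576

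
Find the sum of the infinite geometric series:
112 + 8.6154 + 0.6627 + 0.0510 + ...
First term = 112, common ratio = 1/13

For |r| < 1, S = a / (1 - r)
S = 112 / (1 - (1/13))
S = 112 / (12/13)
S = 364/3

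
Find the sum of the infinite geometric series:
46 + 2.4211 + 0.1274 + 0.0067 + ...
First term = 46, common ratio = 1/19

For |r| < 1, S = a / (1 - r)
S = 46 / (1 - (1/19))
S = 46 / (18/19)
S = 437/9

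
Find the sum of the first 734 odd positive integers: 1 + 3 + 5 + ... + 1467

Sum of first n odd numbers = n²
= 734²
= 538756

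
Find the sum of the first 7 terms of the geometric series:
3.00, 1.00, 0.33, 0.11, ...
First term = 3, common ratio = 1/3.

Sₙ = a(1 - rⁿ) / (1 - r)
S_7 = 3(1 - (1/3)^7) / (1 - (1/3))
S_7 = 3(1 - (1/2187)) / (2/3)
S_7 = 1093/243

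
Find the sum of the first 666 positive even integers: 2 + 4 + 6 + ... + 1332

Sum of first n even numbers = n(n+1)
= 666×667
= 444222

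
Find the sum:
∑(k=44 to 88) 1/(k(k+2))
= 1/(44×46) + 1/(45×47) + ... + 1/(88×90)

Partial fractions: 1/(k(k+2)) = (1/2)[1/k - 1/(k+2)]
Telescoping leaves the first two and last two terms:
= (1/2)[1/44 + 1/45 - 1/89 - 1/90]
= 3983/352440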